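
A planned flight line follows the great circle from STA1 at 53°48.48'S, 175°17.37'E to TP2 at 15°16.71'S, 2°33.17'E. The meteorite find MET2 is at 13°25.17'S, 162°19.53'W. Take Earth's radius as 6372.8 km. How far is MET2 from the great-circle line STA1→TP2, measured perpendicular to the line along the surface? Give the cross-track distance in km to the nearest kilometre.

STA1: φ = -53.80800°, λ = +175.28950°
TP2: φ = -15.27850°, λ = +2.55283°
MET2: φ = -13.41950°, λ = -162.32550°
δ₁₃ = central angle STA1→MET2 = 0.769315 rad  (haversine)
θ₁₃ = bearing STA1→MET2 = 32.175°,  θ₁₂ = bearing STA1→TP2 = 187.488°
dₓₜ = R·arcsin(sin δ₁₃ · sin(θ₁₃ − θ₁₂)) = 6372.8·arcsin(0.69564·sin(-155.314°)) = -1878.624 km
|dₓₜ| = 1878.624 km

1879 km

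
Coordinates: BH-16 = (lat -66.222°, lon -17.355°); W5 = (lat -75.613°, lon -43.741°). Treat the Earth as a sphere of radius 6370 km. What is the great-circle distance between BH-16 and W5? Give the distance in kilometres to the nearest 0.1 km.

1393.7 km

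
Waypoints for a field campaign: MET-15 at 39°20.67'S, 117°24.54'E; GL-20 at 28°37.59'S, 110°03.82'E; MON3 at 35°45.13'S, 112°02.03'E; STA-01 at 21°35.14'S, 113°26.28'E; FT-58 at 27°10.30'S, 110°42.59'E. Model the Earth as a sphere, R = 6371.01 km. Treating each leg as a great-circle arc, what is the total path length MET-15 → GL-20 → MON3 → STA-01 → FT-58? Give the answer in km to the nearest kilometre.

4444 km

MET-15: φ = -39.34450°, λ = +117.40900°
GL-20: φ = -28.62650°, λ = +110.06367°
MON3: φ = -35.75217°, λ = +112.03383°
STA-01: φ = -21.58567°, λ = +113.43800°
FT-58: φ = -27.17167°, λ = +110.70983°
MET-15→GL-20: c = 0.214965 rad, d = 1369.55 km
GL-20→MON3: c = 0.127716 rad, d = 813.68 km
MON3→STA-01: c = 0.248176 rad, d = 1581.13 km
STA-01→FT-58: c = 0.106694 rad, d = 679.75 km
Total = 1369.55 + 813.68 + 1581.13 + 679.75 = 4444.11 km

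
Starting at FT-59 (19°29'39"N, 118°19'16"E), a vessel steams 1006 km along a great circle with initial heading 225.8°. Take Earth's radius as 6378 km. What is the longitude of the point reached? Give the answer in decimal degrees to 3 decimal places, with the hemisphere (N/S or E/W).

111.682°E

FT-59: φ = +19.49417°, λ = +118.32111°
δ = d/R = 1006/6378 = 0.157730 rad
φ₂ = arcsin(sin φ₁ cos δ + cos φ₁ sin δ cos θ)
   = arcsin(0.33371·0.98759 + 0.94268·0.15708·-0.69717) = 13.08155°
λ₂ = λ₁ + atan2(sin θ sin δ cos φ₁, cos δ − sin φ₁ sin φ₂) = 111.68230°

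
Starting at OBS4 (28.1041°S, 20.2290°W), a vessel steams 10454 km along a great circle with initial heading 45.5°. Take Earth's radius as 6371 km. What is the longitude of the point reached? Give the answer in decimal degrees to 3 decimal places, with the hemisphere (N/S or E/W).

δ = d/R = 10454/6371 = 1.640873 rad
φ₂ = arcsin(sin φ₁ cos δ + cos φ₁ sin δ cos θ)
   = arcsin(-0.47108·-0.07002 + 0.88209·0.99755·0.70091) = 40.52155°
λ₂ = λ₁ + atan2(sin θ sin δ cos φ₁, cos δ − sin φ₁ sin φ₂) = 49.15887°

49.159°E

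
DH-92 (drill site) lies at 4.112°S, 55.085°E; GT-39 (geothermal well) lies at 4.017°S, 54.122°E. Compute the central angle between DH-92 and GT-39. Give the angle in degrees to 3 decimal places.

0.965°

Δφ = 0.0950°,  Δλ = -0.9630°
a = sin²(Δφ/2) + cos φ₁ cos φ₂ sin²(Δλ/2) = 0.000071
c = 2·arcsin(√a) = 0.016847 rad = 0.9653°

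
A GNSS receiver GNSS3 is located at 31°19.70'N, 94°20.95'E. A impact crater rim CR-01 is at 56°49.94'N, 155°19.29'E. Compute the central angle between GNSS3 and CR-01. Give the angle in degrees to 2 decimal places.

48.55°

GNSS3: φ = +31.32833°, λ = +94.34917°
CR-01: φ = +56.83233°, λ = +155.32150°
Δφ = 25.5040°,  Δλ = 60.9723°
a = sin²(Δφ/2) + cos φ₁ cos φ₂ sin²(Δλ/2) = 0.169005
c = 2·arcsin(√a) = 0.847325 rad = 48.5481°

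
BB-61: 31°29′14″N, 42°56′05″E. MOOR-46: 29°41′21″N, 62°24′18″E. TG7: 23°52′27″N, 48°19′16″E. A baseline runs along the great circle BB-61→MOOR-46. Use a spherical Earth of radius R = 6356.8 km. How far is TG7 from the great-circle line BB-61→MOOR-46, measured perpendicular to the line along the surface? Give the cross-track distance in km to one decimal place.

820.7 km

BB-61: φ = +31.48722°, λ = +42.93472°
MOOR-46: φ = +29.68917°, λ = +62.40500°
TG7: φ = +23.87417°, λ = +48.32111°
δ₁₃ = central angle BB-61→TG7 = 0.156736 rad  (haversine)
θ₁₃ = bearing BB-61→TG7 = 146.638°,  θ₁₂ = bearing BB-61→MOOR-46 = 91.074°
dₓₜ = R·arcsin(sin δ₁₃ · sin(θ₁₃ − θ₁₂)) = 6356.8·arcsin(0.15610·sin(55.564°)) = 820.659 km
|dₓₜ| = 820.659 km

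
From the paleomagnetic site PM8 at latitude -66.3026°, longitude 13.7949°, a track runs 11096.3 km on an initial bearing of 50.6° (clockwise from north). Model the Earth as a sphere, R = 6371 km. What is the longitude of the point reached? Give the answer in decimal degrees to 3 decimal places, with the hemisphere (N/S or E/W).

70.275°E

δ = d/R = 11096.3/6371 = 1.741689 rad
φ₂ = arcsin(sin φ₁ cos δ + cos φ₁ sin δ cos θ)
   = arcsin(-0.91568·-0.17006 + 0.40191·0.98543·0.63473) = 24.02333°
λ₂ = λ₁ + atan2(sin θ sin δ cos φ₁, cos δ − sin φ₁ sin φ₂) = 70.27479°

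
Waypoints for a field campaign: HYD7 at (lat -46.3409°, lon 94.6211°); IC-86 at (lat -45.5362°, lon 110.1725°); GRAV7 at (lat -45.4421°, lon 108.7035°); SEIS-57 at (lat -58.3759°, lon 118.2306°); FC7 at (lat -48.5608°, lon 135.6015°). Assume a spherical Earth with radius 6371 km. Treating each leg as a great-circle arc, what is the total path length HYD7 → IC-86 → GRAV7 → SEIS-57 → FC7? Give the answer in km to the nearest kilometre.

4472 km

HYD7→IC-86: c = 0.188972 rad, d = 1203.94 km
IC-86→GRAV7: c = 0.018049 rad, d = 114.99 km
GRAV7→SEIS-57: c = 0.247389 rad, d = 1576.12 km
SEIS-57→FC7: c = 0.247467 rad, d = 1576.61 km
Total = 1203.94 + 114.99 + 1576.12 + 1576.61 = 4471.65 km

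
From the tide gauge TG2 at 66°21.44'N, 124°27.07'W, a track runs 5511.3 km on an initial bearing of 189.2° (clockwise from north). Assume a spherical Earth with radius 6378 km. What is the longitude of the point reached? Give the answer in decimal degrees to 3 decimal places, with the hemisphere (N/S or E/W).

131.759°W

TG2: φ = +66.35733°, λ = -124.45117°
δ = d/R = 5511.3/6378 = 0.864111 rad
φ₂ = arcsin(sin φ₁ cos δ + cos φ₁ sin δ cos θ)
   = arcsin(0.91606·0.64932 + 0.40103·0.76052·-0.98714) = 17.08244°
λ₂ = λ₁ + atan2(sin θ sin δ cos φ₁, cos δ − sin φ₁ sin φ₂) = -131.75924°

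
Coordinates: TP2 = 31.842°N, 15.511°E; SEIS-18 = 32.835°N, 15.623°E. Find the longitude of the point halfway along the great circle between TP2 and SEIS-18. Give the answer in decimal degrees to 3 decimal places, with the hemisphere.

15.567°E

Bx = cos φ₂ cos Δλ = 0.840234,  By = cos φ₂ sin Δλ = 0.001642
φₘ = atan2(sin φ₁ + sin φ₂, √((cos φ₁ + Bx)² + By²)) = 32.33851°
λₘ = λ₁ + atan2(By, cos φ₁ + Bx) = 15.56669°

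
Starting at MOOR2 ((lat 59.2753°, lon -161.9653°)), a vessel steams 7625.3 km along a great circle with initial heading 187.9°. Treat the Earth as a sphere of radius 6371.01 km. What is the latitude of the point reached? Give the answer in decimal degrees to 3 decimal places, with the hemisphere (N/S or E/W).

δ = d/R = 7625.3/6371.01 = 1.196875 rad
φ₂ = arcsin(sin φ₁ cos δ + cos φ₁ sin δ cos θ)
   = arcsin(0.85963·0.36527 + 0.51091·0.93090·-0.99051) = -9.03859°
λ₂ = λ₁ + atan2(sin θ sin δ cos φ₁, cos δ − sin φ₁ sin φ₂) = -169.40924°

9.039°S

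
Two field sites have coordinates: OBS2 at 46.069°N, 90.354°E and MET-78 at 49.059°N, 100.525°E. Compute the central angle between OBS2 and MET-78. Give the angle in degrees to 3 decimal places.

Δφ = 2.9900°,  Δλ = 10.1710°
a = sin²(Δφ/2) + cos φ₁ cos φ₂ sin²(Δλ/2) = 0.004253
c = 2·arcsin(√a) = 0.130521 rad = 7.4783°

7.478°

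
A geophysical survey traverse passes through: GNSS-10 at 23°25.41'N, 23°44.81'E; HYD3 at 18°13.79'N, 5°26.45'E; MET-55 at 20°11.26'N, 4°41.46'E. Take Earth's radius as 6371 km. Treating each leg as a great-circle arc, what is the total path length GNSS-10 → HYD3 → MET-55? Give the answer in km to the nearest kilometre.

2218 km

GNSS-10: φ = +23.42350°, λ = +23.74683°
HYD3: φ = +18.22983°, λ = +5.44083°
MET-55: φ = +20.18767°, λ = +4.69100°
GNSS-10→HYD3: c = 0.311783 rad, d = 1986.37 km
HYD3→MET-55: c = 0.036337 rad, d = 231.50 km
Total = 1986.37 + 231.50 = 2217.87 km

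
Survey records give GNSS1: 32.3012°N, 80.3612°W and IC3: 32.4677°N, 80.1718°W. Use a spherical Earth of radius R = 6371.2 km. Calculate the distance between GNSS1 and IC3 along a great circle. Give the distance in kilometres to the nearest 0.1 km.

25.7 km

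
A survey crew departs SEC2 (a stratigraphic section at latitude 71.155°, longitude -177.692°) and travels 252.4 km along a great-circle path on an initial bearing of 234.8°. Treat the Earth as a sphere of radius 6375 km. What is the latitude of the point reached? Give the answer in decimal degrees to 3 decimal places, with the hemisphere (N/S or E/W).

δ = d/R = 252.4/6375 = 0.039592 rad
φ₂ = arcsin(sin φ₁ cos δ + cos φ₁ sin δ cos θ)
   = arcsin(0.94640·0.99922 + 0.32301·0.03958·-0.57643) = 69.76540°
λ₂ = λ₁ + atan2(sin θ sin δ cos φ₁, cos δ − sin φ₁ sin φ₂) = 176.94206°

69.765°N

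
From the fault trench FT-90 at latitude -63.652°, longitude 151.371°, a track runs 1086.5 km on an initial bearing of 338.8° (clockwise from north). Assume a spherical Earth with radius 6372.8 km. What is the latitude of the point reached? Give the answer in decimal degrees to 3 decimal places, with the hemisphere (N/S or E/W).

54.382°S

δ = d/R = 1086.5/6372.8 = 0.170490 rad
φ₂ = arcsin(sin φ₁ cos δ + cos φ₁ sin δ cos θ)
   = arcsin(-0.89611·0.98550 + 0.44382·0.16967·0.93232) = -54.38198°
λ₂ = λ₁ + atan2(sin θ sin δ cos φ₁, cos δ − sin φ₁ sin φ₂) = 145.32351°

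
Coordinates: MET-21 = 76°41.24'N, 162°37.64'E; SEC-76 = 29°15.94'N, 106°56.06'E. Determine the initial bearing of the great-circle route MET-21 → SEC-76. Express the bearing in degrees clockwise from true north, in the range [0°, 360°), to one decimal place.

MET-21: φ = +76.68733°, λ = +162.62733°
SEC-76: φ = +29.26567°, λ = +106.93433°
Δλ = -55.6930°
y = sin Δλ · cos φ₂ = -0.720597
x = cos φ₁ sin φ₂ − sin φ₁ cos φ₂ cos Δλ = -0.365907
θ = atan2(y, x) = -116.9207° → 243.0793° (mod 360°)

243.1°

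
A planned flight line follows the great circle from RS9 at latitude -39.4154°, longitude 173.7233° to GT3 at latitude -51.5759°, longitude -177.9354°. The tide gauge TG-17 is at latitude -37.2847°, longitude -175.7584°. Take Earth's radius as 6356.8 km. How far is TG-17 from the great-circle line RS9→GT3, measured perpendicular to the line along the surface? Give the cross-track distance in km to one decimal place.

925.2 km

δ₁₃ = central angle RS9→TG-17 = 0.148596 rad  (haversine)
θ₁₃ = bearing RS9→TG-17 = 78.826°,  θ₁₂ = bearing RS9→GT3 = 157.233°
dₓₜ = R·arcsin(sin δ₁₃ · sin(θ₁₃ − θ₁₂)) = 6356.8·arcsin(0.14805·sin(-78.407°)) = -925.185 km
|dₓₜ| = 925.185 km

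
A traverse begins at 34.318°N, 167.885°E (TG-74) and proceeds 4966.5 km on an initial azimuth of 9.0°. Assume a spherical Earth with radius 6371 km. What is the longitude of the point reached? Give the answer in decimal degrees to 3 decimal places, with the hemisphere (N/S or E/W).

δ = d/R = 4966.5/6371 = 0.779548 rad
φ₂ = arcsin(sin φ₁ cos δ + cos φ₁ sin δ cos θ)
   = arcsin(0.56379·0.71123 + 0.82592·0.70296·0.98769) = 77.01321°
λ₂ = λ₁ + atan2(sin θ sin δ cos φ₁, cos δ − sin φ₁ sin φ₂) = -162.81802°

162.818°W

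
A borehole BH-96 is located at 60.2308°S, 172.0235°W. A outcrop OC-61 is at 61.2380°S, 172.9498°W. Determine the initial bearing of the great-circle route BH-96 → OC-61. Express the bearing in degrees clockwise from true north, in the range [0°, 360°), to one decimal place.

Δλ = -0.9263°
y = sin Δλ · cos φ₂ = -0.007779
x = cos φ₁ sin φ₂ − sin φ₁ cos φ₂ cos Δλ = -0.017633
θ = atan2(y, x) = -156.1950° → 203.8050° (mod 360°)

203.8°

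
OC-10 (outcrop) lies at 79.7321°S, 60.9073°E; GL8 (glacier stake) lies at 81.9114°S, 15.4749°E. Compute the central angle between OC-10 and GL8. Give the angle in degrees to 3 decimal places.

Δφ = -2.1793°,  Δλ = -45.4324°
a = sin²(Δφ/2) + cos φ₁ cos φ₂ sin²(Δλ/2) = 0.004102
c = 2·arcsin(√a) = 0.128178 rad = 7.3441°

7.344°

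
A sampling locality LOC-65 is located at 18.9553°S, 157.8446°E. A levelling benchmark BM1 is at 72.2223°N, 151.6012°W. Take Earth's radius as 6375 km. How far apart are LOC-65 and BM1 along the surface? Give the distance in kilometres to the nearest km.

10818 km

Δφ = 91.1776°,  Δλ = 50.5542°
a = sin²(Δφ/2) + cos φ₁ cos φ₂ sin²(Δλ/2) = 0.562926
c = 2·arcsin(√a) = 1.696982 rad = 97.2299°
d = R·c = 6375 × 1.696982 = 10818.3 km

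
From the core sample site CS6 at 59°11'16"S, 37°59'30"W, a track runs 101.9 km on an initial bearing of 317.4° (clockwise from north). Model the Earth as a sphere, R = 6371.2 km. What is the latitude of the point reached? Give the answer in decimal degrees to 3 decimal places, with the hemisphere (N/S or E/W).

CS6: φ = -59.18778°, λ = -37.99167°
δ = d/R = 101.9/6371.2 = 0.015994 rad
φ₂ = arcsin(sin φ₁ cos δ + cos φ₁ sin δ cos θ)
   = arcsin(-0.85885·0.99987 + 0.51223·0.01599·0.73610) = -58.50773°
λ₂ = λ₁ + atan2(sin θ sin δ cos φ₁, cos δ − sin φ₁ sin φ₂) = -39.17910°

58.508°S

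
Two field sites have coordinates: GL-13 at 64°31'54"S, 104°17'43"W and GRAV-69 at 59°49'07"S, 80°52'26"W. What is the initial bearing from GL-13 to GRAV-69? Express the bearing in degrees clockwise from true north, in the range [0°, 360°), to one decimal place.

77.4°

GL-13: φ = -64.53167°, λ = -104.29528°
GRAV-69: φ = -59.81861°, λ = -80.87389°
Δλ = 23.4214°
y = sin Δλ · cos φ₂ = 0.199834
x = cos φ₁ sin φ₂ − sin φ₁ cos φ₂ cos Δλ = 0.044768
θ = atan2(y, x) = 77.3726° → 77.3726° (mod 360°)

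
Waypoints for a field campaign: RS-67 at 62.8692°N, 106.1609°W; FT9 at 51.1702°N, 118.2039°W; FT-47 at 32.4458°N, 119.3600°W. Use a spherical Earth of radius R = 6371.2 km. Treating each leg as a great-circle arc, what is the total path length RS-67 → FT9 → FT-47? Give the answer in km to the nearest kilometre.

RS-67→FT9: c = 0.233194 rad, d = 1485.72 km
FT9→FT-47: c = 0.327138 rad, d = 2084.26 km
Total = 1485.72 + 2084.26 = 3569.98 km

3570 km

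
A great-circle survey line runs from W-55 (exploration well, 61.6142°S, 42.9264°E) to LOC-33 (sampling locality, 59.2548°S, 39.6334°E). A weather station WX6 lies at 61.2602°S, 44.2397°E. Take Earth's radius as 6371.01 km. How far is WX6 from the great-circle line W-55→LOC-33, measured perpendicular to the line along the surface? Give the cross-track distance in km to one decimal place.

79.5 km

δ₁₃ = central angle W-55→WX6 = 0.012581 rad  (haversine)
θ₁₃ = bearing W-55→WX6 = 61.165°,  θ₁₂ = bearing W-55→LOC-33 = 324.005°
dₓₜ = R·arcsin(sin δ₁₃ · sin(θ₁₃ − θ₁₂)) = 6371.01·arcsin(0.01258·sin(-262.840°)) = 79.526 km
|dₓₜ| = 79.526 km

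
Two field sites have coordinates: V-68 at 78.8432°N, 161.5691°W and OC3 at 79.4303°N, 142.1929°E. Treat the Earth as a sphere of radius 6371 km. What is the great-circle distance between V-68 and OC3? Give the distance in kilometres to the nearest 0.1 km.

Δφ = 0.5871°,  Δλ = -56.2380°
a = sin²(Δφ/2) + cos φ₁ cos φ₂ sin²(Δλ/2) = 0.007910
c = 2·arcsin(√a) = 0.178114 rad = 10.2052°
d = R·c = 6371 × 0.178114 = 1134.8 km

1134.8 km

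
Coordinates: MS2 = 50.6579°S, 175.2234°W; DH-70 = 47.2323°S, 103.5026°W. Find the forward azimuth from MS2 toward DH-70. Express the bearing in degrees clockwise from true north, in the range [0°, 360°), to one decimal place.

115.0°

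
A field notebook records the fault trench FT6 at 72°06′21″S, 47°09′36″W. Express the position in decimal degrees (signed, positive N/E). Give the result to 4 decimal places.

-72.1058°, -47.1600°

lat: 72.1058° S → -72.1058°
lon: 47.1600° W → -47.1600°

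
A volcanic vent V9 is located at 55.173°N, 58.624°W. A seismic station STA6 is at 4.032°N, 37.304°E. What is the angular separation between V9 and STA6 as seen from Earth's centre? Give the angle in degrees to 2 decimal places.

Δφ = -51.1410°,  Δλ = 95.9280°
a = sin²(Δφ/2) + cos φ₁ cos φ₂ sin²(Δλ/2) = 0.500559
c = 2·arcsin(√a) = 1.571914 rad = 90.0640°

90.06°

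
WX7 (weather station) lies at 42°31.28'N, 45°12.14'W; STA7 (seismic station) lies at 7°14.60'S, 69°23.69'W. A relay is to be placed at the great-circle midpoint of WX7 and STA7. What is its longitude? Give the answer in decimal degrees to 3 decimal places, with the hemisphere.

59.109°W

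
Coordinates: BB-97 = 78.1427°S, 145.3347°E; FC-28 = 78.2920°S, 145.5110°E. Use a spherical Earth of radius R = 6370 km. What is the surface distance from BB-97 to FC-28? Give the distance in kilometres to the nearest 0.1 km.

17.1 km

Δφ = -0.1493°,  Δλ = 0.1763°
a = sin²(Δφ/2) + cos φ₁ cos φ₂ sin²(Δλ/2) = 0.000002
c = 2·arcsin(√a) = 0.002680 rad = 0.1536°
d = R·c = 6370 × 0.002680 = 17.1 km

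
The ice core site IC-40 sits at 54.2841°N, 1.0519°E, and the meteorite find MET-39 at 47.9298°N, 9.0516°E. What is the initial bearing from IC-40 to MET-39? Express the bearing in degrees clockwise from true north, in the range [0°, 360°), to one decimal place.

Δλ = 7.9997°
y = sin Δλ · cos φ₂ = 0.093248
x = cos φ₁ sin φ₂ − sin φ₁ cos φ₂ cos Δλ = -0.105382
θ = atan2(y, x) = 138.4958° → 138.4958° (mod 360°)

138.5°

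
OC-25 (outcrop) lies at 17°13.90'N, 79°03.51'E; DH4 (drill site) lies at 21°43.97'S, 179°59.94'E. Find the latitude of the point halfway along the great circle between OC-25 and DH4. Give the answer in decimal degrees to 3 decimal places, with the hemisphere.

OC-25: φ = +17.23167°, λ = +79.05850°
DH4: φ = -21.73283°, λ = +179.99900°
Bx = cos φ₂ cos Δλ = -0.176299,  By = cos φ₂ sin Δλ = 0.912037
φₘ = atan2(sin φ₁ + sin φ₂, √((cos φ₁ + Bx)² + By²)) = -3.53282°
λₘ = λ₁ + atan2(By, cos φ₁ + Bx) = 128.56351°

3.533°S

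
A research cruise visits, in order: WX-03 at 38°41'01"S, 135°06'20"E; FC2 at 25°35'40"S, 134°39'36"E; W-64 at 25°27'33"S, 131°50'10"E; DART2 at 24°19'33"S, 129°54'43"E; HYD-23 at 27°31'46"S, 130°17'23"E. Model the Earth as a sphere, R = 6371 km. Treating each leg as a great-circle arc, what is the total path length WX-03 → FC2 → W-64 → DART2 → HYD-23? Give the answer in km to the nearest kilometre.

2329 km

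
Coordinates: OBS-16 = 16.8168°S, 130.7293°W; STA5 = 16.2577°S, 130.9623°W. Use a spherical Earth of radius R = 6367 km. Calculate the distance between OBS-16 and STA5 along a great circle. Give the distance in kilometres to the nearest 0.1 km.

66.9 km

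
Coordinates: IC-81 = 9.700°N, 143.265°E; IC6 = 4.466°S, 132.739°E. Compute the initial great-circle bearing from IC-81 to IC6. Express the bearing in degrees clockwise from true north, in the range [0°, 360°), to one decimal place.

Δλ = -10.5260°
y = sin Δλ · cos φ₂ = -0.182127
x = cos φ₁ sin φ₂ − sin φ₁ cos φ₂ cos Δλ = -0.241905
θ = atan2(y, x) = -143.0244° → 216.9756° (mod 360°)

217.0°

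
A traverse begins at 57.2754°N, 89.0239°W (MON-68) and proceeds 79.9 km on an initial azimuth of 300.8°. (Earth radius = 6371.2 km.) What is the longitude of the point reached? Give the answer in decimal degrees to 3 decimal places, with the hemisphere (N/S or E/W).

δ = d/R = 79.9/6371.2 = 0.012541 rad
φ₂ = arcsin(sin φ₁ cos δ + cos φ₁ sin δ cos θ)
   = arcsin(0.84128·0.99992 + 0.54060·0.01254·0.51204) = 57.63809°
λ₂ = λ₁ + atan2(sin θ sin δ cos φ₁, cos δ − sin φ₁ sin φ₂) = -90.17701°

90.177°W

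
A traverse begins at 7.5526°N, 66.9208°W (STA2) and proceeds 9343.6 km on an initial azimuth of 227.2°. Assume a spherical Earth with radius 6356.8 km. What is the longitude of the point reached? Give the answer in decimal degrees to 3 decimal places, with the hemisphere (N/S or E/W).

142.424°W

δ = d/R = 9343.6/6356.8 = 1.469859 rad
φ₂ = arcsin(sin φ₁ cos δ + cos φ₁ sin δ cos θ)
   = arcsin(0.13144·0.10077 + 0.99132·0.99491·-0.67944) = -41.06193°
λ₂ = λ₁ + atan2(sin θ sin δ cos φ₁, cos δ − sin φ₁ sin φ₂) = -142.42441°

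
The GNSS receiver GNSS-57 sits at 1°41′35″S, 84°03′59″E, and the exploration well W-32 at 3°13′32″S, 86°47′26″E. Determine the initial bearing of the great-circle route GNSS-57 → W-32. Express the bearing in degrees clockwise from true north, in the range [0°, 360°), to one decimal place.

119.4°

GNSS-57: φ = -1.69306°, λ = +84.06639°
W-32: φ = -3.22556°, λ = +86.79056°
Δλ = 2.7242°
y = sin Δλ · cos φ₂ = 0.047452
x = cos φ₁ sin φ₂ − sin φ₁ cos φ₂ cos Δλ = -0.026777
θ = atan2(y, x) = 119.4359° → 119.4359° (mod 360°)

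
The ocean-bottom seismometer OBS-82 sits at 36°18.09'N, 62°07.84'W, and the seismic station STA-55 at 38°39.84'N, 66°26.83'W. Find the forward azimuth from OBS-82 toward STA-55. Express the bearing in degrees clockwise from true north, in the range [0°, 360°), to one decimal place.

305.9°

OBS-82: φ = +36.30150°, λ = -62.13067°
STA-55: φ = +38.66400°, λ = -66.44717°
Δλ = -4.3165°
y = sin Δλ · cos φ₂ = -0.058769
x = cos φ₁ sin φ₂ − sin φ₁ cos φ₂ cos Δλ = 0.042533
θ = atan2(y, x) = -54.1057° → 305.8943° (mod 360°)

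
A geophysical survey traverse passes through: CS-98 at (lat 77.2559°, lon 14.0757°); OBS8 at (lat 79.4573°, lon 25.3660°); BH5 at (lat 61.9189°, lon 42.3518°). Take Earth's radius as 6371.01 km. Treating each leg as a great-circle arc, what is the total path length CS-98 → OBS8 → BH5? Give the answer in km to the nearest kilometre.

2379 km

CS-98→OBS8: c = 0.055127 rad, d = 351.22 km
OBS8→BH5: c = 0.318334 rad, d = 2028.11 km
Total = 351.22 + 2028.11 = 2379.33 km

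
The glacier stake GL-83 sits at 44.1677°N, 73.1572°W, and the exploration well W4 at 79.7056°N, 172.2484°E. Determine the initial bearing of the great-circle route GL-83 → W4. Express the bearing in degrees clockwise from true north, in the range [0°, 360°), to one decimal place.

347.9°

Δλ = -114.5944°
y = sin Δλ · cos φ₂ = -0.162493
x = cos φ₁ sin φ₂ − sin φ₁ cos φ₂ cos Δλ = 0.757579
θ = atan2(y, x) = -12.1060° → 347.8940° (mod 360°)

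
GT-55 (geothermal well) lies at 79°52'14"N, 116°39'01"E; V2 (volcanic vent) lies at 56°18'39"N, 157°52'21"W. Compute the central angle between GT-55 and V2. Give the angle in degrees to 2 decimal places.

GT-55: φ = +79.87056°, λ = +116.65028°
V2: φ = +56.31083°, λ = -157.87250°
Δφ = -23.5597°,  Δλ = 85.4772°
a = sin²(Δφ/2) + cos φ₁ cos φ₂ sin²(Δλ/2) = 0.086609
c = 2·arcsin(√a) = 0.597433 rad = 34.2304°

34.23°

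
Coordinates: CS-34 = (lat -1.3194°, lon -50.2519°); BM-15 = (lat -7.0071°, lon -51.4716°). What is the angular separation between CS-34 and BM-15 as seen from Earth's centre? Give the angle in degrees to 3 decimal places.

Δφ = -5.6877°,  Δλ = -1.2197°
a = sin²(Δφ/2) + cos φ₁ cos φ₂ sin²(Δλ/2) = 0.002574
c = 2·arcsin(√a) = 0.101512 rad = 5.8162°

5.816°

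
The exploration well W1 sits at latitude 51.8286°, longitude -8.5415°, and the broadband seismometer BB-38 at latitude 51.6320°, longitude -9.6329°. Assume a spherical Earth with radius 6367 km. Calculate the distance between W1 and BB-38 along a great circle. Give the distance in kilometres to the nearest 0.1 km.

78.2 km

Δφ = -0.1966°,  Δλ = -1.0914°
a = sin²(Δφ/2) + cos φ₁ cos φ₂ sin²(Δλ/2) = 0.000038
c = 2·arcsin(√a) = 0.012287 rad = 0.7040°
d = R·c = 6367 × 0.012287 = 78.2 km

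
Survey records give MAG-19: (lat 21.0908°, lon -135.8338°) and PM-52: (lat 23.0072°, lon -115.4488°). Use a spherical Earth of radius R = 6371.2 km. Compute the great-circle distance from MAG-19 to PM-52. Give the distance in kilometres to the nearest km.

2110 km

Δφ = 1.9164°,  Δλ = 20.3850°
a = sin²(Δφ/2) + cos φ₁ cos φ₂ sin²(Δλ/2) = 0.027171
c = 2·arcsin(√a) = 0.331187 rad = 18.9756°
d = R·c = 6371.2 × 0.331187 = 2110.1 km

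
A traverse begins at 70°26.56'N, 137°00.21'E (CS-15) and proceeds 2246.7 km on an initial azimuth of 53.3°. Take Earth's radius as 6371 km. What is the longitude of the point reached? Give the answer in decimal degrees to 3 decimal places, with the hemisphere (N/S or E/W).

156.365°W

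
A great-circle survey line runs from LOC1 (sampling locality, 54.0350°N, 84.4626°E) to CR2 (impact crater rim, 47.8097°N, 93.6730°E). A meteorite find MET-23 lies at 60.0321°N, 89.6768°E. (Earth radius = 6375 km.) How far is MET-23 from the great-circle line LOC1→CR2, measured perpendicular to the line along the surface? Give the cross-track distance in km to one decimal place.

692.2 km

δ₁₃ = central angle LOC1→MET-23 = 0.115709 rad  (haversine)
θ₁₃ = bearing LOC1→MET-23 = 23.154°,  θ₁₂ = bearing LOC1→CR2 = 133.337°
dₓₜ = R·arcsin(sin δ₁₃ · sin(θ₁₃ − θ₁₂)) = 6375·arcsin(0.11545·sin(-110.183°)) = -692.162 km
|dₓₜ| = 692.162 km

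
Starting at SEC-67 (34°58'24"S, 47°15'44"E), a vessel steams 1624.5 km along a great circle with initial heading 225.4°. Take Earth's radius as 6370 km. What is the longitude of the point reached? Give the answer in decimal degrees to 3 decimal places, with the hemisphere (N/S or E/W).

SEC-67: φ = -34.97333°, λ = +47.26222°
δ = d/R = 1624.5/6370 = 0.255024 rad
φ₂ = arcsin(sin φ₁ cos δ + cos φ₁ sin δ cos θ)
   = arcsin(-0.57320·0.96766 + 0.81942·0.25227·-0.70215) = -44.41103°
λ₂ = λ₁ + atan2(sin θ sin δ cos φ₁, cos δ − sin φ₁ sin φ₂) = 32.69879°

32.699°E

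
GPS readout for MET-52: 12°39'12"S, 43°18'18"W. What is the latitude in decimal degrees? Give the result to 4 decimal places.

12.6533°S

12° + 39′/60 + 12″/3600 = 12 + 0.65000 + 0.00333 = 12.6533°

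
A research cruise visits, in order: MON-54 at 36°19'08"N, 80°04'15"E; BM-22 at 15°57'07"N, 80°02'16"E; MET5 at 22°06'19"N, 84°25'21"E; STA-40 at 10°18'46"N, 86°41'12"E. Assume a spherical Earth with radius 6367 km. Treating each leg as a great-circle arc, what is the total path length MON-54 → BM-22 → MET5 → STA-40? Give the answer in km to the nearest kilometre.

4420 km

MON-54: φ = +36.31889°, λ = +80.07083°
BM-22: φ = +15.95194°, λ = +80.03778°
MET5: φ = +22.10528°, λ = +84.42250°
STA-40: φ = +10.31278°, λ = +86.68667°
MON-54→BM-22: c = 0.355471 rad, d = 2263.28 km
BM-22→MET5: c = 0.129463 rad, d = 824.29 km
MET5→STA-40: c = 0.209271 rad, d = 1332.43 km
Total = 2263.28 + 824.29 + 1332.43 = 4420.01 km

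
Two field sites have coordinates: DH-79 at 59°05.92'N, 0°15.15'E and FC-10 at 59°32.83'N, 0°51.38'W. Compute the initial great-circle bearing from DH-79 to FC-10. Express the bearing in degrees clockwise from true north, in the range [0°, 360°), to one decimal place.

DH-79: φ = +59.09867°, λ = +0.25250°
FC-10: φ = +59.54717°, λ = -0.85633°
Δλ = -1.1088°
y = sin Δλ · cos φ₂ = -0.009808
x = cos φ₁ sin φ₂ − sin φ₁ cos φ₂ cos Δλ = 0.007909
θ = atan2(y, x) = -51.1172° → 308.8828° (mod 360°)

308.9°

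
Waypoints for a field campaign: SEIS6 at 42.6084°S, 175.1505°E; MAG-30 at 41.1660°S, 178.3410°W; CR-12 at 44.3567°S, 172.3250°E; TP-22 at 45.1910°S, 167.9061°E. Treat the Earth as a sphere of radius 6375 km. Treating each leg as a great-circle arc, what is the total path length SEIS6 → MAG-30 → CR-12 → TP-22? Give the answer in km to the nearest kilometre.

SEIS6→MAG-30: c = 0.088208 rad, d = 562.32 km
MAG-30→CR-12: c = 0.131829 rad, d = 840.41 km
CR-12→TP-22: c = 0.056645 rad, d = 361.11 km
Total = 562.32 + 840.41 + 361.11 = 1763.85 km

1764 km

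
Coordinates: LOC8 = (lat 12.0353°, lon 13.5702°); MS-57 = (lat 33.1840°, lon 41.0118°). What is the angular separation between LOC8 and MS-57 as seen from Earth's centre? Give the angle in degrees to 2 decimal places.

32.80°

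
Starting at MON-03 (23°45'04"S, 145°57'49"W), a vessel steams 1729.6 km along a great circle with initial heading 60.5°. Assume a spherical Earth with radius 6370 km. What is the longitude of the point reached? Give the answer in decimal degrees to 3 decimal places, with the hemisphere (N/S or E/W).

MON-03: φ = -23.75111°, λ = -145.96361°
δ = d/R = 1729.6/6370 = 0.271523 rad
φ₂ = arcsin(sin φ₁ cos δ + cos φ₁ sin δ cos θ)
   = arcsin(-0.40276·0.96336 + 0.91530·0.26820·0.49242) = -15.49337°
λ₂ = λ₁ + atan2(sin θ sin δ cos φ₁, cos δ − sin φ₁ sin φ₂) = -131.94538°

131.945°W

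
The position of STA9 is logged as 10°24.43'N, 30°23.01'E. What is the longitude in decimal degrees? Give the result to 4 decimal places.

30.3835°E

30° + 23.01′/60 = 30 + 0.38350 = 30.3835°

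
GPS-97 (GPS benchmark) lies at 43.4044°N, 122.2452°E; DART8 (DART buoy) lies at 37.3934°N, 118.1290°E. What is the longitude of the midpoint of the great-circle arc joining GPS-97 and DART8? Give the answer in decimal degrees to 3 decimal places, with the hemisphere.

120.095°E

Bx = cos φ₂ cos Δλ = 0.792435,  By = cos φ₂ sin Δλ = -0.057028
φₘ = atan2(sin φ₁ + sin φ₂, √((cos φ₁ + Bx)² + By²)) = 40.41711°
λₘ = λ₁ + atan2(By, cos φ₁ + Bx) = 120.09510°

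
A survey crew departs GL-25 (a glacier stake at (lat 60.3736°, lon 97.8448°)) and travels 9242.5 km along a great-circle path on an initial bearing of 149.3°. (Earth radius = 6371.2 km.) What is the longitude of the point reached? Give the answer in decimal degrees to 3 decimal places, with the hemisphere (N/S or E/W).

130.160°E

δ = d/R = 9242.5/6371.2 = 1.450669 rad
φ₂ = arcsin(sin φ₁ cos δ + cos φ₁ sin δ cos θ)
   = arcsin(0.86927·0.11984 + 0.49434·0.99279·-0.85985) = -18.53151°
λ₂ = λ₁ + atan2(sin θ sin δ cos φ₁, cos δ − sin φ₁ sin φ₂) = 130.16038°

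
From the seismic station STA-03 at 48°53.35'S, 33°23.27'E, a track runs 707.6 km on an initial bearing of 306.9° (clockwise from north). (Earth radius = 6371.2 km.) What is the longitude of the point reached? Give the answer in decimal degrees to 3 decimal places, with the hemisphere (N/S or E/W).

STA-03: φ = -48.88917°, λ = +33.38783°
δ = d/R = 707.6/6371.2 = 0.111062 rad
φ₂ = arcsin(sin φ₁ cos δ + cos φ₁ sin δ cos θ)
   = arcsin(-0.75344·0.99384 + 0.65752·0.11083·0.60042) = -44.83288°
λ₂ = λ₁ + atan2(sin θ sin δ cos φ₁, cos δ − sin φ₁ sin φ₂) = 26.20817°

26.208°E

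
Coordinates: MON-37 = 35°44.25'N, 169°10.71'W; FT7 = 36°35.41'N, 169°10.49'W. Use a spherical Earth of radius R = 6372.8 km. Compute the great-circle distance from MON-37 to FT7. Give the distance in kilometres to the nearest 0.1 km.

94.8 km

MON-37: φ = +35.73750°, λ = -169.17850°
FT7: φ = +36.59017°, λ = -169.17483°
Δφ = 0.8527°,  Δλ = 0.0037°
a = sin²(Δφ/2) + cos φ₁ cos φ₂ sin²(Δλ/2) = 0.000055
c = 2·arcsin(√a) = 0.014882 rad = 0.8527°
d = R·c = 6372.8 × 0.014882 = 94.8 km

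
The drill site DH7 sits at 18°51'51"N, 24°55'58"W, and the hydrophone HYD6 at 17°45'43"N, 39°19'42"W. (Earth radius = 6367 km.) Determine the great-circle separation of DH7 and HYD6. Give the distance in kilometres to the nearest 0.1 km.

1523.2 km

DH7: φ = +18.86417°, λ = -24.93278°
HYD6: φ = +17.76194°, λ = -39.32833°
Δφ = -1.1022°,  Δλ = -14.3956°
a = sin²(Δφ/2) + cos φ₁ cos φ₂ sin²(Δλ/2) = 0.014240
c = 2·arcsin(√a) = 0.239233 rad = 13.7070°
d = R·c = 6367 × 0.239233 = 1523.2 km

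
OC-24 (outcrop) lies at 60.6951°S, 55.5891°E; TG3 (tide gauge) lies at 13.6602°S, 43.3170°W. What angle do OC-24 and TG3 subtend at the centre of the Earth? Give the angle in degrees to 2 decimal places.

Δφ = 47.0349°,  Δλ = -98.9061°
a = sin²(Δφ/2) + cos φ₁ cos φ₂ sin²(Δλ/2) = 0.433846
c = 2·arcsin(√a) = 1.438099 rad = 82.3970°

82.40°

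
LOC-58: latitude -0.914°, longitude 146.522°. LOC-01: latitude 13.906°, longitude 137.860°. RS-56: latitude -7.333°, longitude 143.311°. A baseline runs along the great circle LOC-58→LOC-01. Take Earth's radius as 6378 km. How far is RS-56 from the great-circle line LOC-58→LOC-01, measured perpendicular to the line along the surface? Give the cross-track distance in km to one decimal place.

662.9 km

δ₁₃ = central angle LOC-58→RS-56 = 0.125190 rad  (haversine)
θ₁₃ = bearing LOC-58→RS-56 = 206.419°,  θ₁₂ = bearing LOC-58→LOC-01 = 330.233°
dₓₜ = R·arcsin(sin δ₁₃ · sin(θ₁₃ − θ₁₂)) = 6378·arcsin(0.12486·sin(-123.814°)) = -662.858 km
|dₓₜ| = 662.858 km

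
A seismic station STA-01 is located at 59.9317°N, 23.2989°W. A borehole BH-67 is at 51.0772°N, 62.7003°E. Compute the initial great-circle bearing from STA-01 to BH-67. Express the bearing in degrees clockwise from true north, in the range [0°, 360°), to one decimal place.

Δλ = 85.9992°
y = sin Δλ · cos φ₂ = 0.626742
x = cos φ₁ sin φ₂ − sin φ₁ cos φ₂ cos Δλ = 0.351864
θ = atan2(y, x) = 60.6894° → 60.6894° (mod 360°)

60.7°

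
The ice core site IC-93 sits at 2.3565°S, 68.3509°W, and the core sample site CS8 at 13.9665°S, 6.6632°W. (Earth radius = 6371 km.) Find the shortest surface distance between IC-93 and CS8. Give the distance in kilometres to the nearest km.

Δφ = -11.6100°,  Δλ = 61.6877°
a = sin²(Δφ/2) + cos φ₁ cos φ₂ sin²(Δλ/2) = 0.265105
c = 2·arcsin(√a) = 1.081743 rad = 61.9793°
d = R·c = 6371 × 1.081743 = 6891.8 km

6892 km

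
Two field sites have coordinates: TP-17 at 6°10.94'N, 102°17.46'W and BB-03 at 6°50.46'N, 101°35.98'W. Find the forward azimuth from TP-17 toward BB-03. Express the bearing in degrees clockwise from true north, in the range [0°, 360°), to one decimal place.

TP-17: φ = +6.18233°, λ = -102.29100°
BB-03: φ = +6.84100°, λ = -101.59967°
Δλ = 0.6913°
y = sin Δλ · cos φ₂ = 0.011980
x = cos φ₁ sin φ₂ − sin φ₁ cos φ₂ cos Δλ = 0.011503
θ = atan2(y, x) = 46.1622° → 46.1622° (mod 360°)

46.2°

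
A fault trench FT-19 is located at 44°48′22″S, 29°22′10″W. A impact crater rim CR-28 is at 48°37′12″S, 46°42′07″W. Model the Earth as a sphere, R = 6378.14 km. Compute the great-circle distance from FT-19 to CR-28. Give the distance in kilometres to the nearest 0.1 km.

1385.8 km

FT-19: φ = -44.80611°, λ = -29.36944°
CR-28: φ = -48.62000°, λ = -46.70194°
Δφ = -3.8139°,  Δλ = -17.3325°
a = sin²(Δφ/2) + cos φ₁ cos φ₂ sin²(Δλ/2) = 0.011756
c = 2·arcsin(√a) = 0.217275 rad = 12.4490°
d = R·c = 6378.14 × 0.217275 = 1385.8 km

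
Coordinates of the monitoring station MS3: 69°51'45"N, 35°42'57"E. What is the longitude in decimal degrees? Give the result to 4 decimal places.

35.7158°E

35° + 42′/60 + 57″/3600 = 35 + 0.70000 + 0.01583 = 35.7158°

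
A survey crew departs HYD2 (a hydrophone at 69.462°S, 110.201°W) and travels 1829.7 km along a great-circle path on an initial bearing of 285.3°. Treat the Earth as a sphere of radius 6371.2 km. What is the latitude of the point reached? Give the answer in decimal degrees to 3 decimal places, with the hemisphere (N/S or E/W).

60.676°S

δ = d/R = 1829.7/6371.2 = 0.287183 rad
φ₂ = arcsin(sin φ₁ cos δ + cos φ₁ sin δ cos θ)
   = arcsin(-0.93644·0.95905 + 0.35083·0.28325·0.26387) = -60.67628°
λ₂ = λ₁ + atan2(sin θ sin δ cos φ₁, cos δ − sin φ₁ sin φ₂) = -144.10953°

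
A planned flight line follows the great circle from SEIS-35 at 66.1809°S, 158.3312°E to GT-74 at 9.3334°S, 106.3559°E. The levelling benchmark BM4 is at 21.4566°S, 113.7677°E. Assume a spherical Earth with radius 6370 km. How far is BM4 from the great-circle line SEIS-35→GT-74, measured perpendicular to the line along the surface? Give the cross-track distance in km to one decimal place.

251.8 km

δ₁₃ = central angle SEIS-35→BM4 = 0.924253 rad  (haversine)
θ₁₃ = bearing SEIS-35→BM4 = 305.094°,  θ₁₂ = bearing SEIS-35→GT-74 = 302.257°
dₓₜ = R·arcsin(sin δ₁₃ · sin(θ₁₃ − θ₁₂)) = 6370·arcsin(0.79817·sin(2.838°)) = 251.782 km
|dₓₜ| = 251.782 km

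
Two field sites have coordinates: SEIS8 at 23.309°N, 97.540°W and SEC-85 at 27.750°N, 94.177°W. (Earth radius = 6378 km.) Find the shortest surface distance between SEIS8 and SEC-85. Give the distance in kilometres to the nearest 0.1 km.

598.7 km

Δφ = 4.4410°,  Δλ = 3.3630°
a = sin²(Δφ/2) + cos φ₁ cos φ₂ sin²(Δλ/2) = 0.002201
c = 2·arcsin(√a) = 0.093865 rad = 5.3780°
d = R·c = 6378 × 0.093865 = 598.7 km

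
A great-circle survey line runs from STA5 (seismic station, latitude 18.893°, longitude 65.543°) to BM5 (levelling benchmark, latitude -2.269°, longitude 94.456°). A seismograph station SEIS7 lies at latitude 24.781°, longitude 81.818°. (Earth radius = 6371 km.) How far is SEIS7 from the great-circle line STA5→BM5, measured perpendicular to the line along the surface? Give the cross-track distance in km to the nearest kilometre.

δ₁₃ = central angle STA5→SEIS7 = 0.282713 rad  (haversine)
θ₁₃ = bearing STA5→SEIS7 = 65.797°,  θ₁₂ = bearing STA5→BM5 = 123.576°
dₓₜ = R·arcsin(sin δ₁₃ · sin(θ₁₃ − θ₁₂)) = 6371·arcsin(0.27896·sin(-57.778°)) = -1517.874 km
|dₓₜ| = 1517.874 km

1518 km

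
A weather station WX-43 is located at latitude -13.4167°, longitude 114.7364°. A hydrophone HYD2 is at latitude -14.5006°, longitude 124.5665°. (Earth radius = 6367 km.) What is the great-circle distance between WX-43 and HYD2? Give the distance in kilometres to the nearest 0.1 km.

1066.8 km

Δφ = -1.0839°,  Δλ = 9.8301°
a = sin²(Δφ/2) + cos φ₁ cos φ₂ sin²(Δλ/2) = 0.007002
c = 2·arcsin(√a) = 0.167558 rad = 9.6003°
d = R·c = 6367 × 0.167558 = 1066.8 km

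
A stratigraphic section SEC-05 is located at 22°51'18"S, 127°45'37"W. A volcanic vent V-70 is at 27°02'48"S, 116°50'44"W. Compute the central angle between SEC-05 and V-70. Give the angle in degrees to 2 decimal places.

10.74°

SEC-05: φ = -22.85500°, λ = -127.76028°
V-70: φ = -27.04667°, λ = -116.84556°
Δφ = -4.1917°,  Δλ = 10.9147°
a = sin²(Δφ/2) + cos φ₁ cos φ₂ sin²(Δλ/2) = 0.008761
c = 2·arcsin(√a) = 0.187472 rad = 10.7414°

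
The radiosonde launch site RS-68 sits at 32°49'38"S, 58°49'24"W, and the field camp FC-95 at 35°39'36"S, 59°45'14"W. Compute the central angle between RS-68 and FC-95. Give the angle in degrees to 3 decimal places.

2.935°

RS-68: φ = -32.82722°, λ = -58.82333°
FC-95: φ = -35.66000°, λ = -59.75389°
Δφ = -2.8328°,  Δλ = -0.9306°
a = sin²(Δφ/2) + cos φ₁ cos φ₂ sin²(Δλ/2) = 0.000656
c = 2·arcsin(√a) = 0.051231 rad = 2.9353°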